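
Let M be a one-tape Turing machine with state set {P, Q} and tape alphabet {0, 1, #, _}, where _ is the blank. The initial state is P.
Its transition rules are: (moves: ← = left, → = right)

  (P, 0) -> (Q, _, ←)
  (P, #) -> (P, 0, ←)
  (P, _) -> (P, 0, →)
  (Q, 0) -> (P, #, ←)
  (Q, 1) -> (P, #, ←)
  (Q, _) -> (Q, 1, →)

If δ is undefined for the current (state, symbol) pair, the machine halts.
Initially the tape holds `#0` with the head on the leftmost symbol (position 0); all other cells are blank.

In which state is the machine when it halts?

P

state=P head=0 tape=___[#]0   (P,#)→(P,0,←)
state=P head=-1 tape=__[_]00   (P,_)→(P,0,→)
state=P head=0 tape=__0[0]0   (P,0)→(Q,_,←)
state=Q head=-1 tape=__[0]_0   (Q,0)→(P,#,←)
state=P head=-2 tape=_[_]#_0   (P,_)→(P,0,→)
state=P head=-1 tape=_0[#]_0   (P,#)→(P,0,←)
state=P head=-2 tape=_[0]0_0   (P,0)→(Q,_,←)
state=Q head=-3 tape=[_]_0_0   (Q,_)→(Q,1,→)
state=Q head=-2 tape=1[_]0_0   (Q,_)→(Q,1,→)
state=Q head=-1 tape=11[0]_0   (Q,0)→(P,#,←)
state=P head=-2 tape=1[1]#_0
No transition is defined for (P, 1); M halts in state P.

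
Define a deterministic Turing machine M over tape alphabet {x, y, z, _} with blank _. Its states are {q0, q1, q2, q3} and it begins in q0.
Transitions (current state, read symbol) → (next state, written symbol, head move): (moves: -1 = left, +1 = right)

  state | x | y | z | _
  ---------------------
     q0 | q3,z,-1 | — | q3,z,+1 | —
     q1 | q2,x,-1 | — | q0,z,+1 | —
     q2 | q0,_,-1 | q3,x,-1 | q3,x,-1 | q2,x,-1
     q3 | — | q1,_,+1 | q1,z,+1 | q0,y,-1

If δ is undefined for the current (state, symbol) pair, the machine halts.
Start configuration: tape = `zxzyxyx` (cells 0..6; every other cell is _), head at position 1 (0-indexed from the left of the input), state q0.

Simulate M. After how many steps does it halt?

q0 | __z[x]zyxyx   read x → write z, move -1, go to q3
q3 | __[z]zzyxyx   read z → write z, move +1, go to q1
q1 | __z[z]zyxyx   read z → write z, move +1, go to q0
q0 | __zz[z]yxyx   read z → write z, move +1, go to q3
q3 | __zzz[y]xyx   read y → write _, move +1, go to q1
q1 | __zzz_[x]yx   read x → write x, move -1, go to q2
q2 | __zzz[_]xyx   read _ → write x, move -1, go to q2
q2 | __zz[z]xxyx   read z → write x, move -1, go to q3
q3 | __z[z]xxxyx   read z → write z, move +1, go to q1
q1 | __zz[x]xxyx   read x → write x, move -1, go to q2
q2 | __z[z]xxxyx   read z → write x, move -1, go to q3
q3 | __[z]xxxxyx   read z → write z, move +1, go to q1
q1 | __z[x]xxxyx   read x → write x, move -1, go to q2
q2 | __[z]xxxxyx   read z → write x, move -1, go to q3
q3 | _[_]xxxxxyx   read _ → write y, move -1, go to q0
q0 | [_]yxxxxxyx
M halts after 15 transitions.

15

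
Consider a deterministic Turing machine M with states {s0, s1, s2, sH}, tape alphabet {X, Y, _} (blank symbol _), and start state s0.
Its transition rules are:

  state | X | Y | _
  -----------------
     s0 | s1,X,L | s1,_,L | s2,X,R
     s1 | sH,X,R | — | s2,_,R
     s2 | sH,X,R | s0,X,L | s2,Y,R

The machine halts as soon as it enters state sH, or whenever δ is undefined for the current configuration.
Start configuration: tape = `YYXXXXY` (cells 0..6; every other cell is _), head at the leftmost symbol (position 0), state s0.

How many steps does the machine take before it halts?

s0 | _[Y]YXXXXY   read Y → write _, move L, go to s1
s1 | [_]_YXXXXY   read _ → write _, move R, go to s2
s2 | _[_]YXXXXY   read _ → write Y, move R, go to s2
s2 | _Y[Y]XXXXY   read Y → write X, move L, go to s0
s0 | _[Y]XXXXXY   read Y → write _, move L, go to s1
s1 | [_]_XXXXXY   read _ → write _, move R, go to s2
s2 | _[_]XXXXXY   read _ → write Y, move R, go to s2
s2 | _Y[X]XXXXY   read X → write X, move R, go to sH
sH | _YX[X]XXXY
M halts after 8 transitions.

8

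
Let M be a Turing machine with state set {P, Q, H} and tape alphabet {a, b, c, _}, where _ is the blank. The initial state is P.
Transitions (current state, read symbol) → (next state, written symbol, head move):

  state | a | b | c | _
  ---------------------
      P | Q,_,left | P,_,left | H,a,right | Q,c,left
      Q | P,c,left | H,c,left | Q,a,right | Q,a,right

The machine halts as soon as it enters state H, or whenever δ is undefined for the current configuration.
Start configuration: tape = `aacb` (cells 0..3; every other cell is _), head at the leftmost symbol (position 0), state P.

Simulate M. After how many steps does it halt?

14

P | ___[a]acb   read a → write _, move left, go to Q
Q | __[_]_acb   read _ → write a, move right, go to Q
Q | __a[_]acb   read _ → write a, move right, go to Q
Q | __aa[a]cb   read a → write c, move left, go to P
P | __a[a]ccb   read a → write _, move left, go to Q
Q | __[a]_ccb   read a → write c, move left, go to P
P | _[_]c_ccb   read _ → write c, move left, go to Q
Q | [_]cc_ccb   read _ → write a, move right, go to Q
Q | a[c]c_ccb   read c → write a, move right, go to Q
Q | aa[c]_ccb   read c → write a, move right, go to Q
Q | aaa[_]ccb   read _ → write a, move right, go to Q
Q | aaaa[c]cb   read c → write a, move right, go to Q
Q | aaaaa[c]b   read c → write a, move right, go to Q
Q | aaaaaa[b]   read b → write c, move left, go to H
H | aaaaa[a]c
M halts after 14 transitions.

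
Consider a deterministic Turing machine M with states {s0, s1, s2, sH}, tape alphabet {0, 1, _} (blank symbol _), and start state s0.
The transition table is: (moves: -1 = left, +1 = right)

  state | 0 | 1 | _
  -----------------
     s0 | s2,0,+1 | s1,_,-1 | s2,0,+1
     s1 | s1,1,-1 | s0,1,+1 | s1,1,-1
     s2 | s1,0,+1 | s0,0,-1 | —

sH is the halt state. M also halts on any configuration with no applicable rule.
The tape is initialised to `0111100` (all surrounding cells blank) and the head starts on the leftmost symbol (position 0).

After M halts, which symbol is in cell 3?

0

state=s0 head=0 tape=[0]111100_   (s0,0)→(s2,0,+1)
state=s2 head=1 tape=0[1]11100_   (s2,1)→(s0,0,-1)
state=s0 head=0 tape=[0]011100_   (s0,0)→(s2,0,+1)
state=s2 head=1 tape=0[0]11100_   (s2,0)→(s1,0,+1)
state=s1 head=2 tape=00[1]1100_   (s1,1)→(s0,1,+1)
state=s0 head=3 tape=001[1]100_   (s0,1)→(s1,_,-1)
state=s1 head=2 tape=00[1]_100_   (s1,1)→(s0,1,+1)
state=s0 head=3 tape=001[_]100_   (s0,_)→(s2,0,+1)
state=s2 head=4 tape=0010[1]00_   (s2,1)→(s0,0,-1)
state=s0 head=3 tape=001[0]000_   (s0,0)→(s2,0,+1)
state=s2 head=4 tape=0010[0]00_   (s2,0)→(s1,0,+1)
state=s1 head=5 tape=00100[0]0_   (s1,0)→(s1,1,-1)
state=s1 head=4 tape=0010[0]10_   (s1,0)→(s1,1,-1)
state=s1 head=3 tape=001[0]110_   (s1,0)→(s1,1,-1)
state=s1 head=2 tape=00[1]1110_   (s1,1)→(s0,1,+1)
state=s0 head=3 tape=001[1]110_   (s0,1)→(s1,_,-1)
state=s1 head=2 tape=00[1]_110_   (s1,1)→(s0,1,+1)
state=s0 head=3 tape=001[_]110_   (s0,_)→(s2,0,+1)
state=s2 head=4 tape=0010[1]10_   (s2,1)→(s0,0,-1)
state=s0 head=3 tape=001[0]010_   (s0,0)→(s2,0,+1)
state=s2 head=4 tape=0010[0]10_   (s2,0)→(s1,0,+1)
state=s1 head=5 tape=00100[1]0_   (s1,1)→(s0,1,+1)
state=s0 head=6 tape=001001[0]_   (s0,0)→(s2,0,+1)
state=s2 head=7 tape=0010010[_]
Cell 3 holds 0 when M halts.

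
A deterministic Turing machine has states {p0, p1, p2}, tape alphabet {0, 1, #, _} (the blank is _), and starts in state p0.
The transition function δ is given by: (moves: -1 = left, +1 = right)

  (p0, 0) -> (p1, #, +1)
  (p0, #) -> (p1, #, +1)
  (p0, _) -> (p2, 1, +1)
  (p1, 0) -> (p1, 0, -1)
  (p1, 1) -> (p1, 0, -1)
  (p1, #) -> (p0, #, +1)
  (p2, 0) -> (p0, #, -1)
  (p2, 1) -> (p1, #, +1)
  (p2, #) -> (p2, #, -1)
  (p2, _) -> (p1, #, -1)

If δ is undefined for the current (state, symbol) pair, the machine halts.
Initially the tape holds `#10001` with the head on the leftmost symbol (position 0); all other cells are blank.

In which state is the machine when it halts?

p1

state=p0 head=0 tape=[#]10001_   (p0,#)→(p1,#,+1)
state=p1 head=1 tape=#[1]0001_   (p1,1)→(p1,0,-1)
state=p1 head=0 tape=[#]00001_   (p1,#)→(p0,#,+1)
state=p0 head=1 tape=#[0]0001_   (p0,0)→(p1,#,+1)
state=p1 head=2 tape=##[0]001_   (p1,0)→(p1,0,-1)
state=p1 head=1 tape=#[#]0001_   (p1,#)→(p0,#,+1)
state=p0 head=2 tape=##[0]001_   (p0,0)→(p1,#,+1)
state=p1 head=3 tape=###[0]01_   (p1,0)→(p1,0,-1)
state=p1 head=2 tape=##[#]001_   (p1,#)→(p0,#,+1)
state=p0 head=3 tape=###[0]01_   (p0,0)→(p1,#,+1)
state=p1 head=4 tape=####[0]1_   (p1,0)→(p1,0,-1)
state=p1 head=3 tape=###[#]01_   (p1,#)→(p0,#,+1)
state=p0 head=4 tape=####[0]1_   (p0,0)→(p1,#,+1)
state=p1 head=5 tape=#####[1]_   (p1,1)→(p1,0,-1)
state=p1 head=4 tape=####[#]0_   (p1,#)→(p0,#,+1)
state=p0 head=5 tape=#####[0]_   (p0,0)→(p1,#,+1)
state=p1 head=6 tape=######[_]
No transition is defined for (p1, _); M halts in state p1.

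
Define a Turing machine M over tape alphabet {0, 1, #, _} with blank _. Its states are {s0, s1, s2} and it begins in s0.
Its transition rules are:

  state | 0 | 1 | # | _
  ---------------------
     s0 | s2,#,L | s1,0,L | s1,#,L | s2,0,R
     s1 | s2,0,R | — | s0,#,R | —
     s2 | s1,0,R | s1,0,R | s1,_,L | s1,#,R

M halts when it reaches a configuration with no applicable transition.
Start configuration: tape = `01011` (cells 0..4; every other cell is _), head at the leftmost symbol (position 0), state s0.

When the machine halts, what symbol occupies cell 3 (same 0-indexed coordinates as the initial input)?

0

s0 | _[0]1011   read 0 → write #, move L, go to s2
s2 | [_]#1011   read _ → write #, move R, go to s1
s1 | #[#]1011   read # → write #, move R, go to s0
s0 | ##[1]011   read 1 → write 0, move L, go to s1
s1 | #[#]0011   read # → write #, move R, go to s0
s0 | ##[0]011   read 0 → write #, move L, go to s2
s2 | #[#]#011   read # → write _, move L, go to s1
s1 | [#]_#011   read # → write #, move R, go to s0
s0 | #[_]#011   read _ → write 0, move R, go to s2
s2 | #0[#]011   read # → write _, move L, go to s1
s1 | #[0]_011   read 0 → write 0, move R, go to s2
s2 | #0[_]011   read _ → write #, move R, go to s1
s1 | #0#[0]11   read 0 → write 0, move R, go to s2
s2 | #0#0[1]1   read 1 → write 0, move R, go to s1
s1 | #0#00[1]
Cell 3 holds 0 when M halts.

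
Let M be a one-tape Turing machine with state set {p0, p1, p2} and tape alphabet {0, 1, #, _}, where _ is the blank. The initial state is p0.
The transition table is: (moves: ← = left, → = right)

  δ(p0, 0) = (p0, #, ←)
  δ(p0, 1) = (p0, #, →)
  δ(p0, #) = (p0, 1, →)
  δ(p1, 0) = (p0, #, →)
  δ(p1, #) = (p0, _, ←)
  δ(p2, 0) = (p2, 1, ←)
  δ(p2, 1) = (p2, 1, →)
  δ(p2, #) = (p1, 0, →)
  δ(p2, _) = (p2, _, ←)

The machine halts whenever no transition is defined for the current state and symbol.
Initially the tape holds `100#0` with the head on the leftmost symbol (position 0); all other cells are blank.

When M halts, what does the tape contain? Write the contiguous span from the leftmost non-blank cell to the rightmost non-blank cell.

p0 | [1]00#0_   read 1 → write #, move →, go to p0
p0 | #[0]0#0_   read 0 → write #, move ←, go to p0
p0 | [#]#0#0_   read # → write 1, move →, go to p0
p0 | 1[#]0#0_   read # → write 1, move →, go to p0
p0 | 11[0]#0_   read 0 → write #, move ←, go to p0
p0 | 1[1]##0_   read 1 → write #, move →, go to p0
p0 | 1#[#]#0_   read # → write 1, move →, go to p0
p0 | 1#1[#]0_   read # → write 1, move →, go to p0
p0 | 1#11[0]_   read 0 → write #, move ←, go to p0
p0 | 1#1[1]#_   read 1 → write #, move →, go to p0
p0 | 1#1#[#]_   read # → write 1, move →, go to p0
p0 | 1#1#1[_]
The non-blank tape span at halt is 1#1#1.

1#1#1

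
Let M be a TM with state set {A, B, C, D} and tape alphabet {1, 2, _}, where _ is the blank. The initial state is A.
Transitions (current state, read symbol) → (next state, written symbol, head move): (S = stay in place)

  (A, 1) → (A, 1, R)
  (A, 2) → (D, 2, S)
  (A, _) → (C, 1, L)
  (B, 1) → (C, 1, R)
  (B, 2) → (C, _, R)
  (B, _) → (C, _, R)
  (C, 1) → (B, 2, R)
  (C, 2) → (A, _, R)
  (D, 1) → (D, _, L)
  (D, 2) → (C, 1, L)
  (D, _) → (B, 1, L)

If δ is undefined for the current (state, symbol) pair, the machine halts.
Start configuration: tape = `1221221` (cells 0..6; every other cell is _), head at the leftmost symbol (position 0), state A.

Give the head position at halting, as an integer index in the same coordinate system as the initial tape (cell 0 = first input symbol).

8

A | [1]221221__   read 1 → write 1, move R, go to A
A | 1[2]21221__   read 2 → write 2, move S, go to D
D | 1[2]21221__   read 2 → write 1, move L, go to C
C | [1]121221__   read 1 → write 2, move R, go to B
B | 2[1]21221__   read 1 → write 1, move R, go to C
C | 21[2]1221__   read 2 → write _, move R, go to A
A | 21_[1]221__   read 1 → write 1, move R, go to A
A | 21_1[2]21__   read 2 → write 2, move S, go to D
D | 21_1[2]21__   read 2 → write 1, move L, go to C
C | 21_[1]121__   read 1 → write 2, move R, go to B
B | 21_2[1]21__   read 1 → write 1, move R, go to C
C | 21_21[2]1__   read 2 → write _, move R, go to A
A | 21_21_[1]__   read 1 → write 1, move R, go to A
A | 21_21_1[_]_   read _ → write 1, move L, go to C
C | 21_21_[1]1_   read 1 → write 2, move R, go to B
B | 21_21_2[1]_   read 1 → write 1, move R, go to C
C | 21_21_21[_]
At halt the head is at cell 8.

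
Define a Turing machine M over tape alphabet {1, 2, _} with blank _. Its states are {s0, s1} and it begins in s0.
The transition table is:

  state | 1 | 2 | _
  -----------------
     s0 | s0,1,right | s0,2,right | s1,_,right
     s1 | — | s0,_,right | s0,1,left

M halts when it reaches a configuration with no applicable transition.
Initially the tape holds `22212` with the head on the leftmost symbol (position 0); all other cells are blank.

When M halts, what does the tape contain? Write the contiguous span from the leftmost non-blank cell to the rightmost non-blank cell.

state=s0 head=0 tape=[2]2212__   (s0,2)→(s0,2,right)
state=s0 head=1 tape=2[2]212__   (s0,2)→(s0,2,right)
state=s0 head=2 tape=22[2]12__   (s0,2)→(s0,2,right)
state=s0 head=3 tape=222[1]2__   (s0,1)→(s0,1,right)
state=s0 head=4 tape=2221[2]__   (s0,2)→(s0,2,right)
state=s0 head=5 tape=22212[_]_   (s0,_)→(s1,_,right)
state=s1 head=6 tape=22212_[_]   (s1,_)→(s0,1,left)
state=s0 head=5 tape=22212[_]1   (s0,_)→(s1,_,right)
state=s1 head=6 tape=22212_[1]
The non-blank tape span at halt is 22212_1.

22212_1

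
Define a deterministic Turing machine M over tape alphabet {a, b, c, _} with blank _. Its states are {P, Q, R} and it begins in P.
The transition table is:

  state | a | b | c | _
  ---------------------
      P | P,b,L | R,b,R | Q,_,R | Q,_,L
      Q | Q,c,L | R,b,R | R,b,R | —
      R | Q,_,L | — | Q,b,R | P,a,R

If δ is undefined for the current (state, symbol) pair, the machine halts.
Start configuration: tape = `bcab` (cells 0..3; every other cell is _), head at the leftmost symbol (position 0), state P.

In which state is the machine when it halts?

state=P head=0 tape=[b]cab__   (P,b)→(R,b,R)
state=R head=1 tape=b[c]ab__   (R,c)→(Q,b,R)
state=Q head=2 tape=bb[a]b__   (Q,a)→(Q,c,L)
state=Q head=1 tape=b[b]cb__   (Q,b)→(R,b,R)
state=R head=2 tape=bb[c]b__   (R,c)→(Q,b,R)
state=Q head=3 tape=bbb[b]__   (Q,b)→(R,b,R)
state=R head=4 tape=bbbb[_]_   (R,_)→(P,a,R)
state=P head=5 tape=bbbba[_]   (P,_)→(Q,_,L)
state=Q head=4 tape=bbbb[a]_   (Q,a)→(Q,c,L)
state=Q head=3 tape=bbb[b]c_   (Q,b)→(R,b,R)
state=R head=4 tape=bbbb[c]_   (R,c)→(Q,b,R)
state=Q head=5 tape=bbbbb[_]
No transition is defined for (Q, _); M halts in state Q.

Q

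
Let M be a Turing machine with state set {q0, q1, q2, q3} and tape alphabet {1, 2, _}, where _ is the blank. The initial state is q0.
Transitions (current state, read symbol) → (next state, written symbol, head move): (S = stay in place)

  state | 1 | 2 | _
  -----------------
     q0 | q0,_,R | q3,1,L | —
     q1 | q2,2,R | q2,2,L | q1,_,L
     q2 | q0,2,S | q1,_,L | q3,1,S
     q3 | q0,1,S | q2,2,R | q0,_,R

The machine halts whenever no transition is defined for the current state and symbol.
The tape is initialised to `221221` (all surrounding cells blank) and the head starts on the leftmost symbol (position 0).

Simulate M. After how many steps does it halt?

state=q0 head=0 tape=_[2]21221_   (q0,2)→(q3,1,L)
state=q3 head=-1 tape=[_]121221_   (q3,_)→(q0,_,R)
state=q0 head=0 tape=_[1]21221_   (q0,1)→(q0,_,R)
state=q0 head=1 tape=__[2]1221_   (q0,2)→(q3,1,L)
state=q3 head=0 tape=_[_]11221_   (q3,_)→(q0,_,R)
state=q0 head=1 tape=__[1]1221_   (q0,1)→(q0,_,R)
state=q0 head=2 tape=___[1]221_   (q0,1)→(q0,_,R)
state=q0 head=3 tape=____[2]21_   (q0,2)→(q3,1,L)
state=q3 head=2 tape=___[_]121_   (q3,_)→(q0,_,R)
state=q0 head=3 tape=____[1]21_   (q0,1)→(q0,_,R)
state=q0 head=4 tape=_____[2]1_   (q0,2)→(q3,1,L)
state=q3 head=3 tape=____[_]11_   (q3,_)→(q0,_,R)
state=q0 head=4 tape=_____[1]1_   (q0,1)→(q0,_,R)
state=q0 head=5 tape=______[1]_   (q0,1)→(q0,_,R)
state=q0 head=6 tape=_______[_]
M halts after 14 transitions.

14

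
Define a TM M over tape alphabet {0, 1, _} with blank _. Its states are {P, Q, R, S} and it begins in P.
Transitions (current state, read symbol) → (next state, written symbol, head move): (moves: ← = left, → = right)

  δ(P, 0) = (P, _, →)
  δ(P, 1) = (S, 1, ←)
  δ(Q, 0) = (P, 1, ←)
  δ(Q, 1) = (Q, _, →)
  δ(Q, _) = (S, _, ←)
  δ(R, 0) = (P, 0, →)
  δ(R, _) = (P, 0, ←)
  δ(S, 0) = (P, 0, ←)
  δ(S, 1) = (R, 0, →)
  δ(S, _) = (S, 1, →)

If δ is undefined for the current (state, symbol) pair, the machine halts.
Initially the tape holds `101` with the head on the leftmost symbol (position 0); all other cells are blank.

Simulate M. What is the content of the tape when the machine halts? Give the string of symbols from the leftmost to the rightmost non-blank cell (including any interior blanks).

P | _[1]01__   read 1 → write 1, move ←, go to S
S | [_]101__   read _ → write 1, move →, go to S
S | 1[1]01__   read 1 → write 0, move →, go to R
R | 10[0]1__   read 0 → write 0, move →, go to P
P | 100[1]__   read 1 → write 1, move ←, go to S
S | 10[0]1__   read 0 → write 0, move ←, go to P
P | 1[0]01__   read 0 → write _, move →, go to P
P | 1_[0]1__   read 0 → write _, move →, go to P
P | 1__[1]__   read 1 → write 1, move ←, go to S
S | 1_[_]1__   read _ → write 1, move →, go to S
S | 1_1[1]__   read 1 → write 0, move →, go to R
R | 1_10[_]_   read _ → write 0, move ←, go to P
P | 1_1[0]0_   read 0 → write _, move →, go to P
P | 1_1_[0]_   read 0 → write _, move →, go to P
P | 1_1__[_]
The non-blank tape span at halt is 1_1.

1_1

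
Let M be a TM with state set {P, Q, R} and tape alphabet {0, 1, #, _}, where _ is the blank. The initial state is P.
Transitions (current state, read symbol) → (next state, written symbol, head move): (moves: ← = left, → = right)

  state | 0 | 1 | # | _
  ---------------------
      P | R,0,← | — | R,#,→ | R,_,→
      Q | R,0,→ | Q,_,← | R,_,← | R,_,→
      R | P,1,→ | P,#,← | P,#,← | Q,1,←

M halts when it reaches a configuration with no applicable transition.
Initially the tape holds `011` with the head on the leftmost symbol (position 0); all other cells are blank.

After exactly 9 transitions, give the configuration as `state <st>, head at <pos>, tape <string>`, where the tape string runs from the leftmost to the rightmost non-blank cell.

state R, head at -1, tape #011

state=P head=0 tape=__[0]11   (P,0)→(R,0,←)
state=R head=-1 tape=_[_]011   (R,_)→(Q,1,←)
state=Q head=-2 tape=[_]1011   (Q,_)→(R,_,→)
state=R head=-1 tape=_[1]011   (R,1)→(P,#,←)
state=P head=-2 tape=[_]#011   (P,_)→(R,_,→)
state=R head=-1 tape=_[#]011   (R,#)→(P,#,←)
state=P head=-2 tape=[_]#011   (P,_)→(R,_,→)
state=R head=-1 tape=_[#]011   (R,#)→(P,#,←)
state=P head=-2 tape=[_]#011   (P,_)→(R,_,→)
state=R head=-1 tape=_[#]011
After 9 steps: state R, head at -1, tape #011.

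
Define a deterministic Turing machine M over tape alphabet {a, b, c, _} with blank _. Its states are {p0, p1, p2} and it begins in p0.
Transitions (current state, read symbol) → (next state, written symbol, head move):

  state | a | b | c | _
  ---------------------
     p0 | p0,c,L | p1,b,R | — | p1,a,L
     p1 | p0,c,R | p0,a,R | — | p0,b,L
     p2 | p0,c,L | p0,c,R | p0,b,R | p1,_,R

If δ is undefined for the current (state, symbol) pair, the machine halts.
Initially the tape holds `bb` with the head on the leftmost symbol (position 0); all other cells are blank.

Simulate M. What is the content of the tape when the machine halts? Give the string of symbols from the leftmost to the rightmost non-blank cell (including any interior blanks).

bcc

p0 | [b]b_   read b → write b, move R, go to p1
p1 | b[b]_   read b → write a, move R, go to p0
p0 | ba[_]   read _ → write a, move L, go to p1
p1 | b[a]a   read a → write c, move R, go to p0
p0 | bc[a]   read a → write c, move L, go to p0
p0 | b[c]c
The non-blank tape span at halt is bcc.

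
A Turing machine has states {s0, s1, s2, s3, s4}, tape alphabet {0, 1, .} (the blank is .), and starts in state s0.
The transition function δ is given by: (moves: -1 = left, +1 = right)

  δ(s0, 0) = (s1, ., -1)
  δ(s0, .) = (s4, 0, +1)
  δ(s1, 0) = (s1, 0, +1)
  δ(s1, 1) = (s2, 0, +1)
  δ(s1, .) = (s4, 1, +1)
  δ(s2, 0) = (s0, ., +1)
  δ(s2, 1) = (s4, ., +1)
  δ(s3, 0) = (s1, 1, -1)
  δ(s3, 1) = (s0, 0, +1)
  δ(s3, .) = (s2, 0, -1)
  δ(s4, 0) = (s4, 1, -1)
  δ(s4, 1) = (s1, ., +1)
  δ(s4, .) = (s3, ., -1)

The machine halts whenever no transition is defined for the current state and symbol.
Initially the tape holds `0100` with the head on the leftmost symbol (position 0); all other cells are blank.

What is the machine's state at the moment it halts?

s2

state=s0 head=0 tape=.[0]100...   (s0,0)→(s1,.,-1)
state=s1 head=-1 tape=[.].100...   (s1,.)→(s4,1,+1)
state=s4 head=0 tape=1[.]100...   (s4,.)→(s3,.,-1)
state=s3 head=-1 tape=[1].100...   (s3,1)→(s0,0,+1)
state=s0 head=0 tape=0[.]100...   (s0,.)→(s4,0,+1)
state=s4 head=1 tape=00[1]00...   (s4,1)→(s1,.,+1)
state=s1 head=2 tape=00.[0]0...   (s1,0)→(s1,0,+1)
state=s1 head=3 tape=00.0[0]...   (s1,0)→(s1,0,+1)
state=s1 head=4 tape=00.00[.]..   (s1,.)→(s4,1,+1)
state=s4 head=5 tape=00.001[.].   (s4,.)→(s3,.,-1)
state=s3 head=4 tape=00.00[1]..   (s3,1)→(s0,0,+1)
state=s0 head=5 tape=00.000[.].   (s0,.)→(s4,0,+1)
state=s4 head=6 tape=00.0000[.]   (s4,.)→(s3,.,-1)
state=s3 head=5 tape=00.000[0].   (s3,0)→(s1,1,-1)
state=s1 head=4 tape=00.00[0]1.   (s1,0)→(s1,0,+1)
state=s1 head=5 tape=00.000[1].   (s1,1)→(s2,0,+1)
state=s2 head=6 tape=00.0000[.]
No transition is defined for (s2, .); M halts in state s2.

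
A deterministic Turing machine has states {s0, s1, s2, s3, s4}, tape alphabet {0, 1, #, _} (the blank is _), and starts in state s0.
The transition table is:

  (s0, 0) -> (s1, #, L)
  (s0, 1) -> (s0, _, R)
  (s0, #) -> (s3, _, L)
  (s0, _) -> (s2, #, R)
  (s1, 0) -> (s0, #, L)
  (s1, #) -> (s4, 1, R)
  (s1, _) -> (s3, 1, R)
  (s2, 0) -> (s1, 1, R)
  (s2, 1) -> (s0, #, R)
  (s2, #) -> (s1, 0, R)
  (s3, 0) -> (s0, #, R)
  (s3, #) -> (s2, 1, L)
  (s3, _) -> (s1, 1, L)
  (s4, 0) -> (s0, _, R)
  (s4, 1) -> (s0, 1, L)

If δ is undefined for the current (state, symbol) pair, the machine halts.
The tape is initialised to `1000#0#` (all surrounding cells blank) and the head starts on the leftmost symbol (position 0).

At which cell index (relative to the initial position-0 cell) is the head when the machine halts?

s0 | [1]000#0#_   read 1 → write _, move R, go to s0
s0 | _[0]00#0#_   read 0 → write #, move L, go to s1
s1 | [_]#00#0#_   read _ → write 1, move R, go to s3
s3 | 1[#]00#0#_   read # → write 1, move L, go to s2
s2 | [1]100#0#_   read 1 → write #, move R, go to s0
s0 | #[1]00#0#_   read 1 → write _, move R, go to s0
s0 | #_[0]0#0#_   read 0 → write #, move L, go to s1
s1 | #[_]#0#0#_   read _ → write 1, move R, go to s3
s3 | #1[#]0#0#_   read # → write 1, move L, go to s2
s2 | #[1]10#0#_   read 1 → write #, move R, go to s0
s0 | ##[1]0#0#_   read 1 → write _, move R, go to s0
s0 | ##_[0]#0#_   read 0 → write #, move L, go to s1
s1 | ##[_]##0#_   read _ → write 1, move R, go to s3
s3 | ##1[#]#0#_   read # → write 1, move L, go to s2
s2 | ##[1]1#0#_   read 1 → write #, move R, go to s0
s0 | ###[1]#0#_   read 1 → write _, move R, go to s0
s0 | ###_[#]0#_   read # → write _, move L, go to s3
s3 | ###[_]_0#_   read _ → write 1, move L, go to s1
s1 | ##[#]1_0#_   read # → write 1, move R, go to s4
s4 | ##1[1]_0#_   read 1 → write 1, move L, go to s0
s0 | ##[1]1_0#_   read 1 → write _, move R, go to s0
s0 | ##_[1]_0#_   read 1 → write _, move R, go to s0
s0 | ##__[_]0#_   read _ → write #, move R, go to s2
s2 | ##__#[0]#_   read 0 → write 1, move R, go to s1
s1 | ##__#1[#]_   read # → write 1, move R, go to s4
s4 | ##__#11[_]
At halt the head is at cell 7.

7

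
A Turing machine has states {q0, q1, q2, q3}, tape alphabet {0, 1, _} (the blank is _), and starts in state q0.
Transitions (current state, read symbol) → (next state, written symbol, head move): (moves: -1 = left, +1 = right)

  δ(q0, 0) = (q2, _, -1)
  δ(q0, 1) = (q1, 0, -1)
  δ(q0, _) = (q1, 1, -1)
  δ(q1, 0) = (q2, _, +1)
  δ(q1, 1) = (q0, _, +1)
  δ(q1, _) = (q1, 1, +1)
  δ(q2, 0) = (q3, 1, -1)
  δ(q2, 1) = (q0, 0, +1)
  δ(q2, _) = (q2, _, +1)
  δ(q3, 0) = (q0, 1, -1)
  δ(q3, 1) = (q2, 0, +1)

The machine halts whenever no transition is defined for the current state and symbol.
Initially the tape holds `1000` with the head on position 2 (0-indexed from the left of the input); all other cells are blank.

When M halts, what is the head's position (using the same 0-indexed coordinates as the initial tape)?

q0 | 10[0]0   read 0 → write _, move -1, go to q2
q2 | 1[0]_0   read 0 → write 1, move -1, go to q3
q3 | [1]1_0   read 1 → write 0, move +1, go to q2
q2 | 0[1]_0   read 1 → write 0, move +1, go to q0
q0 | 00[_]0   read _ → write 1, move -1, go to q1
q1 | 0[0]10   read 0 → write _, move +1, go to q2
q2 | 0_[1]0   read 1 → write 0, move +1, go to q0
q0 | 0_0[0]   read 0 → write _, move -1, go to q2
q2 | 0_[0]_   read 0 → write 1, move -1, go to q3
q3 | 0[_]1_
At halt the head is at cell 1.

1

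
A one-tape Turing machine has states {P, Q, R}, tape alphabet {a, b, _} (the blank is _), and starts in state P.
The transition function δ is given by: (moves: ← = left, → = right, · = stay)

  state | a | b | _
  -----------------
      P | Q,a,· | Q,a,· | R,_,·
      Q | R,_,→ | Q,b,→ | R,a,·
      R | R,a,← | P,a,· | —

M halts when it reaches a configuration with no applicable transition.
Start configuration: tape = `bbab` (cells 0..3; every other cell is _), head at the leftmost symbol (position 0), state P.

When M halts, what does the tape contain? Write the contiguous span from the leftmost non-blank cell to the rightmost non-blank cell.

state=P head=0 tape=[b]bab   (P,b)→(Q,a,·)
state=Q head=0 tape=[a]bab   (Q,a)→(R,_,→)
state=R head=1 tape=_[b]ab   (R,b)→(P,a,·)
state=P head=1 tape=_[a]ab   (P,a)→(Q,a,·)
state=Q head=1 tape=_[a]ab   (Q,a)→(R,_,→)
state=R head=2 tape=__[a]b   (R,a)→(R,a,←)
state=R head=1 tape=_[_]ab
The non-blank tape span at halt is ab.

ab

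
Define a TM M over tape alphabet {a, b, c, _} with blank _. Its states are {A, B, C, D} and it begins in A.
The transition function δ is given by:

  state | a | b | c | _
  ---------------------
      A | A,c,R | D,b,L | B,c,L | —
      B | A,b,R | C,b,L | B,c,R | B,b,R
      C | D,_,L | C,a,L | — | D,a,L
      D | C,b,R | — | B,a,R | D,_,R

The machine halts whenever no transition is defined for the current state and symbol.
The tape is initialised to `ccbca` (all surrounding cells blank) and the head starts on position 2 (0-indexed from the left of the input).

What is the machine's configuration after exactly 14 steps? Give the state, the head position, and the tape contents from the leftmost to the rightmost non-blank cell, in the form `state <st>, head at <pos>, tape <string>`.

A | _cc[b]ca   read b → write b, move L, go to D
D | _c[c]bca   read c → write a, move R, go to B
B | _ca[b]ca   read b → write b, move L, go to C
C | _c[a]bca   read a → write _, move L, go to D
D | _[c]_bca   read c → write a, move R, go to B
B | _a[_]bca   read _ → write b, move R, go to B
B | _ab[b]ca   read b → write b, move L, go to C
C | _a[b]bca   read b → write a, move L, go to C
C | _[a]abca   read a → write _, move L, go to D
D | [_]_abca   read _ → write _, move R, go to D
D | _[_]abca   read _ → write _, move R, go to D
D | __[a]bca   read a → write b, move R, go to C
C | __b[b]ca   read b → write a, move L, go to C
C | __[b]aca   read b → write a, move L, go to C
C | _[_]aaca
After 14 steps: state C, head at 0, tape aaca.

state C, head at 0, tape aaca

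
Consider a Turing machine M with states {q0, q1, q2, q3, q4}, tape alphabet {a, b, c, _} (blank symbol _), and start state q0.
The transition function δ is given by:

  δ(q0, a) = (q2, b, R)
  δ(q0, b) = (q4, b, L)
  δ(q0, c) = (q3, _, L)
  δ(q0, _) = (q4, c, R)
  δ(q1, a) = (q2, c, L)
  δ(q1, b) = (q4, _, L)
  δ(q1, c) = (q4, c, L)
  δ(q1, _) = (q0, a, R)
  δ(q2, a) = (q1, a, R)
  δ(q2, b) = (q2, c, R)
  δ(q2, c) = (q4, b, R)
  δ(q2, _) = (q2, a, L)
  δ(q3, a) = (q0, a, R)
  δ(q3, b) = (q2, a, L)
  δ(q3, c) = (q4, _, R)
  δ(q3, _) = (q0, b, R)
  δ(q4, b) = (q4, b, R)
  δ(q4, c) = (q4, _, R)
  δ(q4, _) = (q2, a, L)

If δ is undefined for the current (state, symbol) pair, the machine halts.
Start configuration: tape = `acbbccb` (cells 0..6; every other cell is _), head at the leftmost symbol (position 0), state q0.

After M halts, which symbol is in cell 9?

q0 | [a]cbbccb____   read a → write b, move R, go to q2
q2 | b[c]bbccb____   read c → write b, move R, go to q4
q4 | bb[b]bccb____   read b → write b, move R, go to q4
q4 | bbb[b]ccb____   read b → write b, move R, go to q4
q4 | bbbb[c]cb____   read c → write _, move R, go to q4
q4 | bbbb_[c]b____   read c → write _, move R, go to q4
q4 | bbbb__[b]____   read b → write b, move R, go to q4
q4 | bbbb__b[_]___   read _ → write a, move L, go to q2
q2 | bbbb__[b]a___   read b → write c, move R, go to q2
q2 | bbbb__c[a]___   read a → write a, move R, go to q1
q1 | bbbb__ca[_]__   read _ → write a, move R, go to q0
q0 | bbbb__caa[_]_   read _ → write c, move R, go to q4
q4 | bbbb__caac[_]   read _ → write a, move L, go to q2
q2 | bbbb__caa[c]a   read c → write b, move R, go to q4
q4 | bbbb__caab[a]
Cell 9 holds b when M halts.

b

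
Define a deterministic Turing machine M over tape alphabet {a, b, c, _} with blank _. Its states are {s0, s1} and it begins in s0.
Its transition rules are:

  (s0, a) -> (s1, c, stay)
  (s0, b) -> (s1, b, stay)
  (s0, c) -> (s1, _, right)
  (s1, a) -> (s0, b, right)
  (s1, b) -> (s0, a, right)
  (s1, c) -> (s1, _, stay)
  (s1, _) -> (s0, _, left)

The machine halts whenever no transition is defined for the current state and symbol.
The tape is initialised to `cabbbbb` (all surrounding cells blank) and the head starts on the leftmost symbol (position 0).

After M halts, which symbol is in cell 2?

state=s0 head=0 tape=[c]abbbbb_   (s0,c)→(s1,_,right)
state=s1 head=1 tape=_[a]bbbbb_   (s1,a)→(s0,b,right)
state=s0 head=2 tape=_b[b]bbbb_   (s0,b)→(s1,b,stay)
state=s1 head=2 tape=_b[b]bbbb_   (s1,b)→(s0,a,right)
state=s0 head=3 tape=_ba[b]bbb_   (s0,b)→(s1,b,stay)
state=s1 head=3 tape=_ba[b]bbb_   (s1,b)→(s0,a,right)
state=s0 head=4 tape=_baa[b]bb_   (s0,b)→(s1,b,stay)
state=s1 head=4 tape=_baa[b]bb_   (s1,b)→(s0,a,right)
state=s0 head=5 tape=_baaa[b]b_   (s0,b)→(s1,b,stay)
state=s1 head=5 tape=_baaa[b]b_   (s1,b)→(s0,a,right)
state=s0 head=6 tape=_baaaa[b]_   (s0,b)→(s1,b,stay)
state=s1 head=6 tape=_baaaa[b]_   (s1,b)→(s0,a,right)
state=s0 head=7 tape=_baaaaa[_]
Cell 2 holds a when M halts.

a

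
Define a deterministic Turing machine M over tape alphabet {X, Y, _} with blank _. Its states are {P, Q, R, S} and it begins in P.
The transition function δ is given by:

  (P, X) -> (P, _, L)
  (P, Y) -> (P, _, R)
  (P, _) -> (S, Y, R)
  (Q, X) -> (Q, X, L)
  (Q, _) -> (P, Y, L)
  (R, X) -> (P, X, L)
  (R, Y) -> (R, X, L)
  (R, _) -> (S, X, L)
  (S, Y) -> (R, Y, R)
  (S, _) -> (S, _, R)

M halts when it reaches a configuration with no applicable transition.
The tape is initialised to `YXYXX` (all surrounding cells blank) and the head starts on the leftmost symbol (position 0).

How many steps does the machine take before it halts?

P | [Y]XYXX   read Y → write _, move R, go to P
P | _[X]YXX   read X → write _, move L, go to P
P | [_]_YXX   read _ → write Y, move R, go to S
S | Y[_]YXX   read _ → write _, move R, go to S
S | Y_[Y]XX   read Y → write Y, move R, go to R
R | Y_Y[X]X   read X → write X, move L, go to P
P | Y_[Y]XX   read Y → write _, move R, go to P
P | Y__[X]X   read X → write _, move L, go to P
P | Y_[_]_X   read _ → write Y, move R, go to S
S | Y_Y[_]X   read _ → write _, move R, go to S
S | Y_Y_[X]
M halts after 10 transitions.

10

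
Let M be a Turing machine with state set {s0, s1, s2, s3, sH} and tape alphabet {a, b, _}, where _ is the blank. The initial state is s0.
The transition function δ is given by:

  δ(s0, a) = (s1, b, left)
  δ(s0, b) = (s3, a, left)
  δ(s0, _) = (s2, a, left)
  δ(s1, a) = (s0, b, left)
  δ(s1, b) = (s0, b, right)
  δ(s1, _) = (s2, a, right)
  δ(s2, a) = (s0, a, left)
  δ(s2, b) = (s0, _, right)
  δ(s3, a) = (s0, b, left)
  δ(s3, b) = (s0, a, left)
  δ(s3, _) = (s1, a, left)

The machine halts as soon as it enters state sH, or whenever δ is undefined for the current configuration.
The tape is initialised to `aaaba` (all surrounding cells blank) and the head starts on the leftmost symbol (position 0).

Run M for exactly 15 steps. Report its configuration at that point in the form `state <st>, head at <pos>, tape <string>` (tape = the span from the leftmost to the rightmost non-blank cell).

s0 | ___[a]aaba   read a → write b, move left, go to s1
s1 | __[_]baaba   read _ → write a, move right, go to s2
s2 | __a[b]aaba   read b → write _, move right, go to s0
s0 | __a_[a]aba   read a → write b, move left, go to s1
s1 | __a[_]baba   read _ → write a, move right, go to s2
s2 | __aa[b]aba   read b → write _, move right, go to s0
s0 | __aa_[a]ba   read a → write b, move left, go to s1
s1 | __aa[_]bba   read _ → write a, move right, go to s2
s2 | __aaa[b]ba   read b → write _, move right, go to s0
s0 | __aaa_[b]a   read b → write a, move left, go to s3
s3 | __aaa[_]aa   read _ → write a, move left, go to s1
s1 | __aa[a]aaa   read a → write b, move left, go to s0
s0 | __a[a]baaa   read a → write b, move left, go to s1
s1 | __[a]bbaaa   read a → write b, move left, go to s0
s0 | _[_]bbbaaa   read _ → write a, move left, go to s2
s2 | [_]abbbaaa
After 15 steps: state s2, head at -3, tape abbbaaa.

state s2, head at -3, tape abbbaaa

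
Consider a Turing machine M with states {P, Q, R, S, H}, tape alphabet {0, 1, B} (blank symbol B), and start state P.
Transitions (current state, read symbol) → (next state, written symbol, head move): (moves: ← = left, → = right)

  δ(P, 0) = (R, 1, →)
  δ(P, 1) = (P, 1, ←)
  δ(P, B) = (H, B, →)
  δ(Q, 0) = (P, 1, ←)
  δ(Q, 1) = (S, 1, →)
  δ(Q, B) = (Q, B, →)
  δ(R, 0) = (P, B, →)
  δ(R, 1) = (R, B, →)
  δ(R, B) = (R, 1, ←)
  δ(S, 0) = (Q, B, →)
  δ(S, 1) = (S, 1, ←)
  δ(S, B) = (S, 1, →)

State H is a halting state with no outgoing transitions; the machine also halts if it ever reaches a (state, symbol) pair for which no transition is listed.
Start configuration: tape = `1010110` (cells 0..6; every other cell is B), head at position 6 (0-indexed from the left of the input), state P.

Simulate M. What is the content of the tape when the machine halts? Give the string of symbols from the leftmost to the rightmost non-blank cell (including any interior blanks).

state=P head=6 tape=101011[0]BBBB   (P,0)→(R,1,→)
state=R head=7 tape=1010111[B]BBB   (R,B)→(R,1,←)
state=R head=6 tape=101011[1]1BBB   (R,1)→(R,B,→)
state=R head=7 tape=101011B[1]BBB   (R,1)→(R,B,→)
state=R head=8 tape=101011BB[B]BB   (R,B)→(R,1,←)
state=R head=7 tape=101011B[B]1BB   (R,B)→(R,1,←)
state=R head=6 tape=101011[B]11BB   (R,B)→(R,1,←)
state=R head=5 tape=10101[1]111BB   (R,1)→(R,B,→)
state=R head=6 tape=10101B[1]11BB   (R,1)→(R,B,→)
state=R head=7 tape=10101BB[1]1BB   (R,1)→(R,B,→)
state=R head=8 tape=10101BBB[1]BB   (R,1)→(R,B,→)
state=R head=9 tape=10101BBBB[B]B   (R,B)→(R,1,←)
state=R head=8 tape=10101BBB[B]1B   (R,B)→(R,1,←)
state=R head=7 tape=10101BB[B]11B   (R,B)→(R,1,←)
state=R head=6 tape=10101B[B]111B   (R,B)→(R,1,←)
state=R head=5 tape=10101[B]1111B   (R,B)→(R,1,←)
state=R head=4 tape=1010[1]11111B   (R,1)→(R,B,→)
state=R head=5 tape=1010B[1]1111B   (R,1)→(R,B,→)
state=R head=6 tape=1010BB[1]111B   (R,1)→(R,B,→)
state=R head=7 tape=1010BBB[1]11B   (R,1)→(R,B,→)
state=R head=8 tape=1010BBBB[1]1B   (R,1)→(R,B,→)
state=R head=9 tape=1010BBBBB[1]B   (R,1)→(R,B,→)
state=R head=10 tape=1010BBBBBB[B]   (R,B)→(R,1,←)
state=R head=9 tape=1010BBBBB[B]1   (R,B)→(R,1,←)
state=R head=8 tape=1010BBBB[B]11   (R,B)→(R,1,←)
state=R head=7 tape=1010BBB[B]111   (R,B)→(R,1,←)
state=R head=6 tape=1010BB[B]1111   (R,B)→(R,1,←)
state=R head=5 tape=1010B[B]11111   (R,B)→(R,1,←)
state=R head=4 tape=1010[B]111111   (R,B)→(R,1,←)
state=R head=3 tape=101[0]1111111   (R,0)→(P,B,→)
state=P head=4 tape=101B[1]111111   (P,1)→(P,1,←)
state=P head=3 tape=101[B]1111111   (P,B)→(H,B,→)
state=H head=4 tape=101B[1]111111
The non-blank tape span at halt is 101B1111111.

101B1111111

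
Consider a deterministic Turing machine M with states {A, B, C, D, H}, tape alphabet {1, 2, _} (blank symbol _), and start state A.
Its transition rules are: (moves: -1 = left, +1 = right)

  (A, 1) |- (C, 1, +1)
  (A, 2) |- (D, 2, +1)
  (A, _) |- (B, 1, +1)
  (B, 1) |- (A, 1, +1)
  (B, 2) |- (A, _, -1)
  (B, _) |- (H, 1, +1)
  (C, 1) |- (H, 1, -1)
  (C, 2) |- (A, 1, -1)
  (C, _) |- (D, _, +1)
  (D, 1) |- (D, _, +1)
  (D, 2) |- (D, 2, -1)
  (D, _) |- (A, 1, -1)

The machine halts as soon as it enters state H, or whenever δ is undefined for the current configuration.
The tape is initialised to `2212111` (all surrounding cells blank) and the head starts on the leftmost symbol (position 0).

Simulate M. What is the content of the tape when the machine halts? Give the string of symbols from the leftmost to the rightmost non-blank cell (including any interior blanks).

state=A head=0 tape=__[2]212111   (A,2)→(D,2,+1)
state=D head=1 tape=__2[2]12111   (D,2)→(D,2,-1)
state=D head=0 tape=__[2]212111   (D,2)→(D,2,-1)
state=D head=-1 tape=_[_]2212111   (D,_)→(A,1,-1)
state=A head=-2 tape=[_]12212111   (A,_)→(B,1,+1)
state=B head=-1 tape=1[1]2212111   (B,1)→(A,1,+1)
state=A head=0 tape=11[2]212111   (A,2)→(D,2,+1)
state=D head=1 tape=112[2]12111   (D,2)→(D,2,-1)
state=D head=0 tape=11[2]212111   (D,2)→(D,2,-1)
state=D head=-1 tape=1[1]2212111   (D,1)→(D,_,+1)
state=D head=0 tape=1_[2]212111   (D,2)→(D,2,-1)
state=D head=-1 tape=1[_]2212111   (D,_)→(A,1,-1)
state=A head=-2 tape=[1]12212111   (A,1)→(C,1,+1)
state=C head=-1 tape=1[1]2212111   (C,1)→(H,1,-1)
state=H head=-2 tape=[1]12212111
The non-blank tape span at halt is 112212111.

112212111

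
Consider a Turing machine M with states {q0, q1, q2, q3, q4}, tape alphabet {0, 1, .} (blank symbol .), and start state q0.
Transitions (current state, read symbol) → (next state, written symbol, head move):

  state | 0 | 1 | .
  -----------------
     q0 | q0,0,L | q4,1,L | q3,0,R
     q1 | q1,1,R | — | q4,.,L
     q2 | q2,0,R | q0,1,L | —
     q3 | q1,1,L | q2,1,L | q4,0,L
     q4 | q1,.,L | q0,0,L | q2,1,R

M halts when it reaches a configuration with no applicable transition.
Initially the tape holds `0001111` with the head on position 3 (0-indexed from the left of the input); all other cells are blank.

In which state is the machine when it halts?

q1

q0 | .000[1]111   read 1 → write 1, move L, go to q4
q4 | .00[0]1111   read 0 → write ., move L, go to q1
q1 | .0[0].1111   read 0 → write 1, move R, go to q1
q1 | .01[.]1111   read . → write ., move L, go to q4
q4 | .0[1].1111   read 1 → write 0, move L, go to q0
q0 | .[0]0.1111   read 0 → write 0, move L, go to q0
q0 | [.]00.1111   read . → write 0, move R, go to q3
q3 | 0[0]0.1111   read 0 → write 1, move L, go to q1
q1 | [0]10.1111   read 0 → write 1, move R, go to q1
q1 | 1[1]0.1111
No transition is defined for (q1, 1); M halts in state q1.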